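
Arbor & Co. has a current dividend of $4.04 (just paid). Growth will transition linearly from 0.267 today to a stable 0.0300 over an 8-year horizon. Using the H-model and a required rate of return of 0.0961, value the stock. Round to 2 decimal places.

$120.89

H-model: P₀ = D₀[(1+g_L) + H(g_S−g_L)]/(r−g_L), with H = 8/2 = 4.
P₀ = 4.04 × [(1+0.03) + 4×(0.267−0.03)] / (0.0961−0.03)
   = 4.04 × 1.9780 / 0.0661 = 120.8944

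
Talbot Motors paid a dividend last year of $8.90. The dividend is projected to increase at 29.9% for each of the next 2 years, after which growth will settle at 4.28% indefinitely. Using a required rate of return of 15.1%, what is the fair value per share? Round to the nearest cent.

Two-stage DDM. Project D₁…D_2 at 0.299, terminal growth 0.0428, discount at r = 0.151.
D_1 = 11.5611
D_2 = 15.0179
Terminal value at t=2: TV = D_3/(r−g) = 15.6606/(0.151−0.0428) = 144.7378
P₀ = 11.5611/(1+0.151)^1 + 15.0179/(1+0.151)^2 + 144.7378/(1+0.151)^2 = 130.6328

$130.63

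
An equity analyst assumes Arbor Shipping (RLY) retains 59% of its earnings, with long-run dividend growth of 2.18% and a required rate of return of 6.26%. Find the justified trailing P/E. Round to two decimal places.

Payout ratio b = 1 − 0.59 = 0.41.
Justified trailing P/E = b(1+g)/(r−g) = 0.41×(1+0.0218)/(0.0626−0.0218) = 10.2681

10.27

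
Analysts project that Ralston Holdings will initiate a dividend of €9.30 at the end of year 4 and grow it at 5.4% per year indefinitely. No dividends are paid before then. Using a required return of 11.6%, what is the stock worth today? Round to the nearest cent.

Deferred-dividend DDM. At t=3 the remaining stream is a growing perpetuity with first payment D_4 = 9.30.
V_3 = D_4/(r−g) = 9.30/(0.116−0.054) = 150.0000
P₀ = V_3/(1+r)^3 = 150.0000/(1+0.116)^3 = 107.9192

€107.92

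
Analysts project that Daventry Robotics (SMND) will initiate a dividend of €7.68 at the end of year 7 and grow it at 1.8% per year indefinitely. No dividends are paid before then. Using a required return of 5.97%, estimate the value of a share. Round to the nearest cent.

€130.06

Deferred-dividend DDM. At t=6 the remaining stream is a growing perpetuity with first payment D_7 = 7.68.
V_6 = D_7/(r−g) = 7.68/(0.0597−0.018) = 184.1727
P₀ = V_6/(1+r)^6 = 184.1727/(1+0.0597)^6 = 130.0552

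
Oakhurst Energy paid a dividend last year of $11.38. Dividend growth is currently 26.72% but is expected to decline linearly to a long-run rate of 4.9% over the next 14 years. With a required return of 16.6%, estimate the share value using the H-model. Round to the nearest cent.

H-model: P₀ = D₀[(1+g_L) + H(g_S−g_L)]/(r−g_L), with H = 14/2 = 7.
P₀ = 11.38 × [(1+0.049) + 7×(0.2672−0.049)] / (0.166−0.049)
   = 11.38 × 2.5764 / 0.117 = 250.5934

$250.59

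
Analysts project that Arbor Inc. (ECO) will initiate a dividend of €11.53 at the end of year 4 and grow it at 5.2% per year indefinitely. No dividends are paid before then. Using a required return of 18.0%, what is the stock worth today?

€54.82

Deferred-dividend DDM. At t=3 the remaining stream is a growing perpetuity with first payment D_4 = 11.53.
V_3 = D_4/(r−g) = 11.53/(0.18−0.052) = 90.0781
P₀ = V_3/(1+r)^3 = 90.0781/(1+0.18)^3 = 54.8243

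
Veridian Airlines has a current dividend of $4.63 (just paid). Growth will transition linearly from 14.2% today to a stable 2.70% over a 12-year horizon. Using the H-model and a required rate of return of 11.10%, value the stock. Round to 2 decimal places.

$94.64

H-model: P₀ = D₀[(1+g_L) + H(g_S−g_L)]/(r−g_L), with H = 12/2 = 6.
P₀ = 4.63 × [(1+0.027) + 6×(0.142−0.027)] / (0.111−0.027)
   = 4.63 × 1.7170 / 0.084 = 94.6394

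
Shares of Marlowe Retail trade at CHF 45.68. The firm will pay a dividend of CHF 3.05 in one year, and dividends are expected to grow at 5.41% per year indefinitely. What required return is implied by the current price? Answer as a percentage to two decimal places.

Rearranging the constant-growth DDM: r = D₁/P₀ + g.
r = 3.0500 / 45.68 + 0.0541 = 0.06677 + 0.0541 = 0.12087

12.09%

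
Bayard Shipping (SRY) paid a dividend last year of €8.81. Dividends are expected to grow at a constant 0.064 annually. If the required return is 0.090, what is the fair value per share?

€360.53

Gordon growth model: P₀ = D₁/(r − g). D₁ = 8.81 × (1 + 0.064) = 9.3738.
P₀ = 9.3738 / (0.09 − 0.064) = 9.3738 / 0.026 = 360.5323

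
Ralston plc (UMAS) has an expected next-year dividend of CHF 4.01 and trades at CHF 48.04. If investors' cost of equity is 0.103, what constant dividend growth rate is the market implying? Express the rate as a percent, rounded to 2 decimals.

From P₀ = D₁/(r − g), the implied growth is g = r − D₁/P₀.
g = 0.103 − 4.01/48.04 = 0.103 − 0.08347 = 0.01953

1.95%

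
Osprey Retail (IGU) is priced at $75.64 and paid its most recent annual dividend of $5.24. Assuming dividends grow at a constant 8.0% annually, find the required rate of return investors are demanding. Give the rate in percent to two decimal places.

Rearranging the constant-growth DDM: r = D₁/P₀ + g.
D₁ = 5.24 × (1 + 0.08) = 5.6592.
r = 5.6592 / 75.64 + 0.08 = 0.07482 + 0.08 = 0.15482

15.48%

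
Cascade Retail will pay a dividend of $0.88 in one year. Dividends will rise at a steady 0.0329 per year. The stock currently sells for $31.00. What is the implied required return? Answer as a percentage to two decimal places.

Rearranging the constant-growth DDM: r = D₁/P₀ + g.
r = 0.8800 / 31.00 + 0.0329 = 0.02839 + 0.0329 = 0.06129

6.13%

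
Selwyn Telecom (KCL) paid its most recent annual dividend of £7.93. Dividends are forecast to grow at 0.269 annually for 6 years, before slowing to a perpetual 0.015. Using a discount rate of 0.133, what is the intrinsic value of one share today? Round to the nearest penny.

Two-stage DDM. Project D₁…D_6 at 0.269, terminal growth 0.015, discount at r = 0.133.
D_1 = 10.0632
D_2 = 12.7702
D_3 = 16.2053
D_4 = 20.5646
D_5 = 26.0964
D_6 = 33.1164
Terminal value at t=6: TV = D_7/(r−g) = 33.6131/(0.133−0.015) = 284.8570
P₀ = 10.0632/(1+0.133)^1 + 12.7702/(1+0.133)^2 + 16.2053/(1+0.133)^3 + 20.5646/(1+0.133)^4 + 26.0964/(1+0.133)^5 + 33.1164/(1+0.133)^6 + 284.8570/(1+0.133)^6 = 206.7473

£206.75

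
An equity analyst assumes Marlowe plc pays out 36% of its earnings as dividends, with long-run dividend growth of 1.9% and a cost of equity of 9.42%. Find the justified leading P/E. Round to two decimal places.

Justified leading P/E = b/(r−g) = 0.36/(0.0942−0.019) = 4.7872

4.79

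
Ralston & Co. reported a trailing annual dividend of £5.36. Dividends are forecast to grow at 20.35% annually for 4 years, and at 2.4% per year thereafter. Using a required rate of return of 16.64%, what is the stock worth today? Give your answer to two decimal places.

Two-stage DDM. Project D₁…D_4 at 0.2035, terminal growth 0.024, discount at r = 0.1664.
D_1 = 6.4508
D_2 = 7.7635
D_3 = 9.3434
D_4 = 11.2447
Terminal value at t=4: TV = D_5/(r−g) = 11.5146/(0.1664−0.024) = 80.8610
P₀ = 6.4508/(1+0.1664)^1 + 7.7635/(1+0.1664)^2 + 9.3434/(1+0.1664)^3 + 11.2447/(1+0.1664)^4 + 80.8610/(1+0.1664)^4 = 66.8866

£66.89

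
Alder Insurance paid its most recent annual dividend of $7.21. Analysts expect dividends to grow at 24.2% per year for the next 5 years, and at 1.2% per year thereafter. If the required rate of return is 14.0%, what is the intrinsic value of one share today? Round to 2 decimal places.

$134.46

Two-stage DDM. Project D₁…D_5 at 0.242, terminal growth 0.012, discount at r = 0.14.
D_1 = 8.9548
D_2 = 11.1219
D_3 = 13.8134
D_4 = 17.1562
D_5 = 21.3080
Terminal value at t=5: TV = D_6/(r−g) = 21.5637/(0.14−0.012) = 168.4666
P₀ = 8.9548/(1+0.14)^1 + 11.1219/(1+0.14)^2 + 13.8134/(1+0.14)^3 + 17.1562/(1+0.14)^4 + 21.3080/(1+0.14)^5 + 168.4666/(1+0.14)^5 = 134.4575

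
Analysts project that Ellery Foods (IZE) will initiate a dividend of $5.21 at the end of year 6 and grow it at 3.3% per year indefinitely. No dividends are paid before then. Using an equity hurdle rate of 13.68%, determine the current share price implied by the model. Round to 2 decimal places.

$26.44

Deferred-dividend DDM. At t=5 the remaining stream is a growing perpetuity with first payment D_6 = 5.21.
V_5 = D_6/(r−g) = 5.21/(0.1368−0.033) = 50.1927
P₀ = V_5/(1+r)^5 = 50.1927/(1+0.1368)^5 = 26.4375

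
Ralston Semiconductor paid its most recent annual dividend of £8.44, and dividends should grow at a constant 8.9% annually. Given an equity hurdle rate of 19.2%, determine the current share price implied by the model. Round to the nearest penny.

Gordon growth model: P₀ = D₁/(r − g). D₁ = 8.44 × (1 + 0.089) = 9.1912.
P₀ = 9.1912 / (0.192 − 0.089) = 9.1912 / 0.103 = 89.2346

£89.23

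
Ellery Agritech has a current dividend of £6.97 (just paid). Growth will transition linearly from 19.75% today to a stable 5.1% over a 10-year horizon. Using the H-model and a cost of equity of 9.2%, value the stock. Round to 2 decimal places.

£303.19

H-model: P₀ = D₀[(1+g_L) + H(g_S−g_L)]/(r−g_L), with H = 10/2 = 5.
P₀ = 6.97 × [(1+0.051) + 5×(0.1975−0.051)] / (0.092−0.051)
   = 6.97 × 1.7835 / 0.041 = 303.1950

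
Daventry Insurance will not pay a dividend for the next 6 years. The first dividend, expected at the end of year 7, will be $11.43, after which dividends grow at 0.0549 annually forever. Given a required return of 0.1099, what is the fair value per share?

$111.17

Deferred-dividend DDM. At t=6 the remaining stream is a growing perpetuity with first payment D_7 = 11.43.
V_6 = D_7/(r−g) = 11.43/(0.1099−0.0549) = 207.8182
P₀ = V_6/(1+r)^6 = 207.8182/(1+0.1099)^6 = 111.1682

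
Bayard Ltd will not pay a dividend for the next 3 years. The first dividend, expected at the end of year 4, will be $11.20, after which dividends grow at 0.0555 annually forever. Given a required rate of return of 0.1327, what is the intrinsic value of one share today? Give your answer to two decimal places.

$99.83

Deferred-dividend DDM. At t=3 the remaining stream is a growing perpetuity with first payment D_4 = 11.20.
V_3 = D_4/(r−g) = 11.20/(0.1327−0.0555) = 145.0777
P₀ = V_3/(1+r)^3 = 145.0777/(1+0.1327)^3 = 99.8288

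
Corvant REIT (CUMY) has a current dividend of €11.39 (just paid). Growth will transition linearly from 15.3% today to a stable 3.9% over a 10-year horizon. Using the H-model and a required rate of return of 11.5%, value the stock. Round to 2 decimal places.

H-model: P₀ = D₀[(1+g_L) + H(g_S−g_L)]/(r−g_L), with H = 10/2 = 5.
P₀ = 11.39 × [(1+0.039) + 5×(0.153−0.039)] / (0.115−0.039)
   = 11.39 × 1.6090 / 0.076 = 241.1383

€241.14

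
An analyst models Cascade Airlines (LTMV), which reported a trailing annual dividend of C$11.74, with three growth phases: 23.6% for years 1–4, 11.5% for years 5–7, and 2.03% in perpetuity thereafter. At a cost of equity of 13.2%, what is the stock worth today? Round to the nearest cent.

Three-stage DDM. Project D₁…D_7; terminal Gordon value at t=7 with g = 0.0203; discount at r = 0.132.
D_1 = 14.5106
D_2 = 17.9352
D_3 = 22.1678
D_4 = 27.3995
D_5 = 30.5504
D_6 = 34.0637
D_7 = 37.9810
TV_7 = 38.7520/(0.132−0.0203) = 346.9296
P₀ = Σ Dₜ/(1+r)ᵗ + TV_7/(1+r)^7 = 253.0050

C$253.01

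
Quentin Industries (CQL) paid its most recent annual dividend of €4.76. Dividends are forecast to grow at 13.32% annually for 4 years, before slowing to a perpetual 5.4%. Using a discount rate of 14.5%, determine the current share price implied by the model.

Two-stage DDM. Project D₁…D_4 at 0.1332, terminal growth 0.054, discount at r = 0.145.
D_1 = 5.3940
D_2 = 6.1125
D_3 = 6.9267
D_4 = 7.8493
Terminal value at t=4: TV = D_5/(r−g) = 8.2732/(0.145−0.054) = 90.9143
P₀ = 5.3940/(1+0.145)^1 + 6.1125/(1+0.145)^2 + 6.9267/(1+0.145)^3 + 7.8493/(1+0.145)^4 + 90.9143/(1+0.145)^4 = 71.4490

€71.45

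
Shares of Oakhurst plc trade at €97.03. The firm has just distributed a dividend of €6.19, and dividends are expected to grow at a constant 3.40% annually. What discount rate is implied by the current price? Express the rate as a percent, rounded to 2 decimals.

10.00%

Rearranging the constant-growth DDM: r = D₁/P₀ + g.
D₁ = 6.19 × (1 + 0.034) = 6.4005.
r = 6.4005 / 97.03 + 0.034 = 0.06596 + 0.034 = 0.09996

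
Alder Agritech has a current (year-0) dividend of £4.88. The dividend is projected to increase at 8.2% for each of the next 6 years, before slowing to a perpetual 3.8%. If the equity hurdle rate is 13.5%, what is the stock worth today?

Two-stage DDM. Project D₁…D_6 at 0.082, terminal growth 0.038, discount at r = 0.135.
D_1 = 5.2802
D_2 = 5.7131
D_3 = 6.1816
D_4 = 6.6885
D_5 = 7.2370
D_6 = 7.8304
Terminal value at t=6: TV = D_7/(r−g) = 8.1279/(0.135−0.038) = 83.7932
P₀ = 5.2802/(1+0.135)^1 + 5.7131/(1+0.135)^2 + 6.1816/(1+0.135)^3 + 6.6885/(1+0.135)^4 + 7.2370/(1+0.135)^5 + 7.8304/(1+0.135)^6 + 83.7932/(1+0.135)^6 = 64.0454

£64.05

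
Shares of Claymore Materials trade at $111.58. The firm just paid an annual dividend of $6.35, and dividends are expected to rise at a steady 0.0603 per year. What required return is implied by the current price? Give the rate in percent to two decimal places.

Rearranging the constant-growth DDM: r = D₁/P₀ + g.
D₁ = 6.35 × (1 + 0.0603) = 6.7329.
r = 6.7329 / 111.58 + 0.0603 = 0.06034 + 0.0603 = 0.12064

12.06%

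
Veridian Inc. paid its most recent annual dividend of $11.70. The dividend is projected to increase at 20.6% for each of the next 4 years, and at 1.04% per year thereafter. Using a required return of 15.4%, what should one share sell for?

$150.51

Two-stage DDM. Project D₁…D_4 at 0.206, terminal growth 0.0104, discount at r = 0.154.
D_1 = 14.1102
D_2 = 17.0169
D_3 = 20.5224
D_4 = 24.7500
Terminal value at t=4: TV = D_5/(r−g) = 25.0074/(0.154−0.0104) = 174.1462
P₀ = 14.1102/(1+0.154)^1 + 17.0169/(1+0.154)^2 + 20.5224/(1+0.154)^3 + 24.7500/(1+0.154)^4 + 174.1462/(1+0.154)^4 = 150.5104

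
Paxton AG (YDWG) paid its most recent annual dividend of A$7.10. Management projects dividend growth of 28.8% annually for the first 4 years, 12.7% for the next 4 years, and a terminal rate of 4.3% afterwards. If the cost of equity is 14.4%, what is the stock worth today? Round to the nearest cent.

A$193.46

Three-stage DDM. Project D₁…D_8; terminal Gordon value at t=8 with g = 0.043; discount at r = 0.144.
D_1 = 9.1448
D_2 = 11.7785
D_3 = 15.1707
D_4 = 19.5399
D_5 = 22.0214
D_6 = 24.8182
D_7 = 27.9701
D_8 = 31.5223
TV_8 = 32.8777/(0.144−0.043) = 325.5220
P₀ = Σ Dₜ/(1+r)ᵗ + TV_8/(1+r)^8 = 193.4587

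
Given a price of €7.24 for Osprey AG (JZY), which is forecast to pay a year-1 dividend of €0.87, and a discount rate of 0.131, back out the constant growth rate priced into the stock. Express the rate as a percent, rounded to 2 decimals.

1.08%

From P₀ = D₁/(r − g), the implied growth is g = r − D₁/P₀.
g = 0.131 − 0.87/7.24 = 0.131 − 0.12017 = 0.01083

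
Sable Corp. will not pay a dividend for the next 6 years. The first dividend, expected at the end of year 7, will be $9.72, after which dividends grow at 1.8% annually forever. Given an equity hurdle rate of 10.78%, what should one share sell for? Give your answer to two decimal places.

$58.56

Deferred-dividend DDM. At t=6 the remaining stream is a growing perpetuity with first payment D_7 = 9.72.
V_6 = D_7/(r−g) = 9.72/(0.1078−0.018) = 108.2405
P₀ = V_6/(1+r)^6 = 108.2405/(1+0.1078)^6 = 58.5628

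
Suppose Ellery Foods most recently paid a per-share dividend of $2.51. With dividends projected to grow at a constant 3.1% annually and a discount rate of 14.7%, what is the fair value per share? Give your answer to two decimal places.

$22.31

Gordon growth model: P₀ = D₁/(r − g). D₁ = 2.51 × (1 + 0.031) = 2.5878.
P₀ = 2.5878 / (0.147 − 0.031) = 2.5878 / 0.116 = 22.3087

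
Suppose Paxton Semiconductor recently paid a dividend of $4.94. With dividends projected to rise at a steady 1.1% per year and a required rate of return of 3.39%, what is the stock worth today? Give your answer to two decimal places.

$218.09

Gordon growth model: P₀ = D₁/(r − g). D₁ = 4.94 × (1 + 0.011) = 4.9943.
P₀ = 4.9943 / (0.0339 − 0.011) = 4.9943 / 0.0229 = 218.0934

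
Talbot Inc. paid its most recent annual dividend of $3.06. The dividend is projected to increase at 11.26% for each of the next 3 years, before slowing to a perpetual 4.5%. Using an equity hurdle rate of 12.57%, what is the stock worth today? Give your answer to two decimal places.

Two-stage DDM. Project D₁…D_3 at 0.1126, terminal growth 0.045, discount at r = 0.1257.
D_1 = 3.4046
D_2 = 3.7879
D_3 = 4.2144
Terminal value at t=3: TV = D_4/(r−g) = 4.4041/(0.1257−0.045) = 54.5734
P₀ = 3.4046/(1+0.1257)^1 + 3.7879/(1+0.1257)^2 + 4.2144/(1+0.1257)^3 + 54.5734/(1+0.1257)^3 = 47.2252

$47.23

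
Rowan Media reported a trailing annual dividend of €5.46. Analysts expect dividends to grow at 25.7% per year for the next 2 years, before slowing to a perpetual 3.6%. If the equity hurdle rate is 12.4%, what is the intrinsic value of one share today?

Two-stage DDM. Project D₁…D_2 at 0.257, terminal growth 0.036, discount at r = 0.124.
D_1 = 6.8632
D_2 = 8.6271
Terminal value at t=2: TV = D_3/(r−g) = 8.9376/(0.124−0.036) = 101.5641
P₀ = 6.8632/(1+0.124)^1 + 8.6271/(1+0.124)^2 + 101.5641/(1+0.124)^2 = 93.3257

€93.33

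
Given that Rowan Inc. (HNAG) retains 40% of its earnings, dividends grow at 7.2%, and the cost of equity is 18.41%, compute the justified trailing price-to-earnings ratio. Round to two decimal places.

5.74

Payout ratio b = 1 − 0.40 = 0.60.
Justified trailing P/E = b(1+g)/(r−g) = 0.60×(1+0.072)/(0.1841−0.072) = 5.7377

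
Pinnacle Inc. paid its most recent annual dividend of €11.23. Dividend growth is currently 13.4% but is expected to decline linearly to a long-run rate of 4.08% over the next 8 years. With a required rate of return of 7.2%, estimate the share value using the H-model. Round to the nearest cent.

€508.81

H-model: P₀ = D₀[(1+g_L) + H(g_S−g_L)]/(r−g_L), with H = 8/2 = 4.
P₀ = 11.23 × [(1+0.0408) + 4×(0.134−0.0408)] / (0.072−0.0408)
   = 11.23 × 1.4136 / 0.0312 = 508.8054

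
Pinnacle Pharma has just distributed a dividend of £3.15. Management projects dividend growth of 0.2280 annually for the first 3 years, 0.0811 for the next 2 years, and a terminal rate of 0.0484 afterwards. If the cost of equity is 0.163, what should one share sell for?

Three-stage DDM. Project D₁…D_5; terminal Gordon value at t=5 with g = 0.0484; discount at r = 0.163.
D_1 = 3.8682
D_2 = 4.7501
D_3 = 5.8332
D_4 = 6.3063
D_5 = 6.8177
TV_5 = 7.1477/(0.163−0.0484) = 62.3706
P₀ = Σ Dₜ/(1+r)ᵗ + TV_5/(1+r)^5 = 46.5121

£46.51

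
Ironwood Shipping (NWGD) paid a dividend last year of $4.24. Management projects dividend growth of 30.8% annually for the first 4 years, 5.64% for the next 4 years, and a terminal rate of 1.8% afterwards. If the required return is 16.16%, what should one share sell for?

Three-stage DDM. Project D₁…D_8; terminal Gordon value at t=8 with g = 0.018; discount at r = 0.1616.
D_1 = 5.5459
D_2 = 7.2541
D_3 = 9.4883
D_4 = 12.4107
D_5 = 13.1107
D_6 = 13.8501
D_7 = 14.6313
D_8 = 15.4565
TV_8 = 15.7347/(0.1616−0.018) = 109.5730
P₀ = Σ Dₜ/(1+r)ᵗ + TV_8/(1+r)^8 = 77.7042

$77.70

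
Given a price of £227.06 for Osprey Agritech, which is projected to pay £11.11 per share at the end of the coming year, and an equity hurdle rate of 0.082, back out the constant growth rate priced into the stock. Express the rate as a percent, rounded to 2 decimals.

From P₀ = D₁/(r − g), the implied growth is g = r − D₁/P₀.
g = 0.082 − 11.11/227.06 = 0.082 − 0.04893 = 0.03307

3.31%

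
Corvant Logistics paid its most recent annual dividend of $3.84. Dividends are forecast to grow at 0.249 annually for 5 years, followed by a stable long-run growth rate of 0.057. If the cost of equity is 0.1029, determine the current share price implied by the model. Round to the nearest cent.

Two-stage DDM. Project D₁…D_5 at 0.249, terminal growth 0.057, discount at r = 0.1029.
D_1 = 4.7962
D_2 = 5.9904
D_3 = 7.4820
D_4 = 9.3450
D_5 = 11.6719
Terminal value at t=5: TV = D_6/(r−g) = 12.3373/(0.1029−0.057) = 268.7854
P₀ = 4.7962/(1+0.1029)^1 + 5.9904/(1+0.1029)^2 + 7.4820/(1+0.1029)^3 + 9.3450/(1+0.1029)^4 + 11.6719/(1+0.1029)^5 + 268.7854/(1+0.1029)^5 = 193.0310

$193.03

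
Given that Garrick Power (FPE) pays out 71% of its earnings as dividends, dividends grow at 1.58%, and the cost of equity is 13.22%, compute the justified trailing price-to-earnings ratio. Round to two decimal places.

6.20

Justified trailing P/E = b(1+g)/(r−g) = 0.71×(1+0.0158)/(0.1322−0.0158) = 6.1960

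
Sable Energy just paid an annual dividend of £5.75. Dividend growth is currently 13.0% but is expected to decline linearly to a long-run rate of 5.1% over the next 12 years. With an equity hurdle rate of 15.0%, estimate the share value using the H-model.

H-model: P₀ = D₀[(1+g_L) + H(g_S−g_L)]/(r−g_L), with H = 12/2 = 6.
P₀ = 5.75 × [(1+0.051) + 6×(0.13−0.051)] / (0.15−0.051)
   = 5.75 × 1.5250 / 0.099 = 88.5732

£88.57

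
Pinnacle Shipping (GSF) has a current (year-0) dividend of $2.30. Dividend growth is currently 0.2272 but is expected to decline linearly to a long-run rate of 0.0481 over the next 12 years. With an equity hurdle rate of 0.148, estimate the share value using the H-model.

H-model: P₀ = D₀[(1+g_L) + H(g_S−g_L)]/(r−g_L), with H = 12/2 = 6.
P₀ = 2.30 × [(1+0.0481) + 6×(0.2272−0.0481)] / (0.148−0.0481)
   = 2.30 × 2.1227 / 0.0999 = 48.8710

$48.87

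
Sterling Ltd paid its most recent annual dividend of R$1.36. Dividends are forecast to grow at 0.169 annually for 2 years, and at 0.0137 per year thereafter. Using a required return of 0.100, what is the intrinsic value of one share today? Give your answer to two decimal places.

Two-stage DDM. Project D₁…D_2 at 0.169, terminal growth 0.0137, discount at r = 0.1.
D_1 = 1.5898
D_2 = 1.8585
Terminal value at t=2: TV = D_3/(r−g) = 1.8840/(0.1−0.0137) = 21.8306
P₀ = 1.5898/(1+0.1)^1 + 1.8585/(1+0.1)^2 + 21.8306/(1+0.1)^2 = 21.0231

R$21.02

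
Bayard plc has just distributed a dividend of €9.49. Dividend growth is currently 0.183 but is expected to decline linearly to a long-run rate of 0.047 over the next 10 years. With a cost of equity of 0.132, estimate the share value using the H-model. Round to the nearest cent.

€192.81

H-model: P₀ = D₀[(1+g_L) + H(g_S−g_L)]/(r−g_L), with H = 10/2 = 5.
P₀ = 9.49 × [(1+0.047) + 5×(0.183−0.047)] / (0.132−0.047)
   = 9.49 × 1.7270 / 0.085 = 192.8145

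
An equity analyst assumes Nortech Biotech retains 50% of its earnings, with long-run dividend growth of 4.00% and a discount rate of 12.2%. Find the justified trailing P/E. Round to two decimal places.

6.34

Payout ratio b = 1 − 0.50 = 0.50.
Justified trailing P/E = b(1+g)/(r−g) = 0.50×(1+0.04)/(0.122−0.04) = 6.3415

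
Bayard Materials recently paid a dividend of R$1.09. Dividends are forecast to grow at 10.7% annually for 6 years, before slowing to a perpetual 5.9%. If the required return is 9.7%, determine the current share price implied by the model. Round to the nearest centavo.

Two-stage DDM. Project D₁…D_6 at 0.107, terminal growth 0.059, discount at r = 0.097.
D_1 = 1.2066
D_2 = 1.3357
D_3 = 1.4787
D_4 = 1.6369
D_5 = 1.8120
D_6 = 2.0059
Terminal value at t=6: TV = D_7/(r−g) = 2.1243/(0.097−0.059) = 55.9016
P₀ = 1.2066/(1+0.097)^1 + 1.3357/(1+0.097)^2 + 1.4787/(1+0.097)^3 + 1.6369/(1+0.097)^4 + 1.8120/(1+0.097)^5 + 2.0059/(1+0.097)^6 + 55.9016/(1+0.097)^6 = 38.8282

R$38.83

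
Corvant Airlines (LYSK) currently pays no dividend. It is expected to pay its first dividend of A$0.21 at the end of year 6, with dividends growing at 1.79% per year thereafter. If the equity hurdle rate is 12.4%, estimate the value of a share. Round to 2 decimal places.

A$1.10

Deferred-dividend DDM. At t=5 the remaining stream is a growing perpetuity with first payment D_6 = 0.21.
V_5 = D_6/(r−g) = 0.21/(0.124−0.0179) = 1.9793
P₀ = V_5/(1+r)^5 = 1.9793/(1+0.124)^5 = 1.1032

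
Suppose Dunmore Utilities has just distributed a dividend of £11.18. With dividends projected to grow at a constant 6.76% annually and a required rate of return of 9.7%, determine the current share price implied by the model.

Gordon growth model: P₀ = D₁/(r − g). D₁ = 11.18 × (1 + 0.0676) = 11.9358.
P₀ = 11.9358 / (0.097 − 0.0676) = 11.9358 / 0.0294 = 405.9785

£405.98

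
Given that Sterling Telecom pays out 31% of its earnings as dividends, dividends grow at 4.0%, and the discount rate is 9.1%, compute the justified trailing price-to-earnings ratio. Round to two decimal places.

6.32

Justified trailing P/E = b(1+g)/(r−g) = 0.31×(1+0.04)/(0.091−0.04) = 6.3216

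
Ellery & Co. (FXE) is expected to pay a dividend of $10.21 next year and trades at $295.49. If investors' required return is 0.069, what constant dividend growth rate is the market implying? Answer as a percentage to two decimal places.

3.44%

From P₀ = D₁/(r − g), the implied growth is g = r − D₁/P₀.
g = 0.069 − 10.21/295.49 = 0.069 − 0.03455 = 0.03445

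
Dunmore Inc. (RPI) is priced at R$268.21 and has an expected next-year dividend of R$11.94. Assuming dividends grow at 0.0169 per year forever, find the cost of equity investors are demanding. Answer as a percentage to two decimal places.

Rearranging the constant-growth DDM: r = D₁/P₀ + g.
r = 11.9400 / 268.21 + 0.0169 = 0.04452 + 0.0169 = 0.06142

6.14%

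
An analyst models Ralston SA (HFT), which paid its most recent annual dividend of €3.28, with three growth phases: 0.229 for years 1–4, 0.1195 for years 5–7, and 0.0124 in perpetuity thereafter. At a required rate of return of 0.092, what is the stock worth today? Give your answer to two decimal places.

€106.50

Three-stage DDM. Project D₁…D_7; terminal Gordon value at t=7 with g = 0.0124; discount at r = 0.092.
D_1 = 4.0311
D_2 = 4.9542
D_3 = 6.0888
D_4 = 7.4831
D_5 = 8.3773
D_6 = 9.3784
D_7 = 10.4991
TV_7 = 10.6293/(0.092−0.0124) = 133.5343
P₀ = Σ Dₜ/(1+r)ᵗ + TV_7/(1+r)^7 = 106.4970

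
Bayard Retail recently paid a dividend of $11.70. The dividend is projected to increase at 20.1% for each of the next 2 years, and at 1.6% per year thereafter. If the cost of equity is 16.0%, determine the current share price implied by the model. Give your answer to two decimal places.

$113.14

Two-stage DDM. Project D₁…D_2 at 0.201, terminal growth 0.016, discount at r = 0.16.
D_1 = 14.0517
D_2 = 16.8761
Terminal value at t=2: TV = D_3/(r−g) = 17.1461/(0.16−0.016) = 119.0702
P₀ = 14.0517/(1+0.16)^1 + 16.8761/(1+0.16)^2 + 119.0702/(1+0.16)^2 = 113.1438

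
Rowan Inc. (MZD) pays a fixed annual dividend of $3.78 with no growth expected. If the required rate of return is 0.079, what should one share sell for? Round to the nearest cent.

$47.85

Zero-growth DDM (perpetuity): P₀ = D/r = 3.78 / 0.079 = 47.8481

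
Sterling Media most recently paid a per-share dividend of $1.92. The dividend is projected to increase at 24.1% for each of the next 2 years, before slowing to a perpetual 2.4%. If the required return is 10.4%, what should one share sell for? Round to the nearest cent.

Two-stage DDM. Project D₁…D_2 at 0.241, terminal growth 0.024, discount at r = 0.104.
D_1 = 2.3827
D_2 = 2.9570
Terminal value at t=2: TV = D_3/(r−g) = 3.0279/(0.104−0.024) = 37.8490
P₀ = 2.3827/(1+0.104)^1 + 2.9570/(1+0.104)^2 + 37.8490/(1+0.104)^2 = 35.6383

$35.64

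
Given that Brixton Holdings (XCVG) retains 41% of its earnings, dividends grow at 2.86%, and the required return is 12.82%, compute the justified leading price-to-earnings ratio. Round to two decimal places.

5.92

Payout ratio b = 1 − 0.41 = 0.59.
Justified leading P/E = b/(r−g) = 0.59/(0.1282−0.0286) = 5.9237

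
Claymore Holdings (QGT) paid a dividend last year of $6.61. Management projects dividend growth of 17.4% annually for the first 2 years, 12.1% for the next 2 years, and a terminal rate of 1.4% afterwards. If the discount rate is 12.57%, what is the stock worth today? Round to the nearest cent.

$93.09

Three-stage DDM. Project D₁…D_4; terminal Gordon value at t=4 with g = 0.014; discount at r = 0.1257.
D_1 = 7.7601
D_2 = 9.1104
D_3 = 10.2128
D_4 = 11.4485
TV_4 = 11.6088/(0.1257−0.014) = 103.9283
P₀ = Σ Dₜ/(1+r)ᵗ + TV_4/(1+r)^4 = 93.0925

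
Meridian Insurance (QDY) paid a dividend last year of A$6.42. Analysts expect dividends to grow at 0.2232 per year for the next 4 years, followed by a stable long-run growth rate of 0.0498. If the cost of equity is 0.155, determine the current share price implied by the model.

A$110.29

Two-stage DDM. Project D₁…D_4 at 0.2232, terminal growth 0.0498, discount at r = 0.155.
D_1 = 7.8529
D_2 = 9.6057
D_3 = 11.7497
D_4 = 14.3723
Terminal value at t=4: TV = D_5/(r−g) = 15.0880/(0.155−0.0498) = 143.4220
P₀ = 7.8529/(1+0.155)^1 + 9.6057/(1+0.155)^2 + 11.7497/(1+0.155)^3 + 14.3723/(1+0.155)^4 + 143.4220/(1+0.155)^4 = 110.2926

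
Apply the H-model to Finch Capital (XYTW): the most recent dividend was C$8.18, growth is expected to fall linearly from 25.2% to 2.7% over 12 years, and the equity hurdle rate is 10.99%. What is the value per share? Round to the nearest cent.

H-model: P₀ = D₀[(1+g_L) + H(g_S−g_L)]/(r−g_L), with H = 12/2 = 6.
P₀ = 8.18 × [(1+0.027) + 6×(0.252−0.027)] / (0.1099−0.027)
   = 8.18 × 2.3770 / 0.0829 = 234.5460

C$234.55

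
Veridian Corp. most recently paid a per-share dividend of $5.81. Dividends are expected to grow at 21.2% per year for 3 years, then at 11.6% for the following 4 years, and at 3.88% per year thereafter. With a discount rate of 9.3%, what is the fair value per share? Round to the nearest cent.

Three-stage DDM. Project D₁…D_7; terminal Gordon value at t=7 with g = 0.0388; discount at r = 0.093.
D_1 = 7.0417
D_2 = 8.5346
D_3 = 10.3439
D_4 = 11.5438
D_5 = 12.8829
D_6 = 14.3773
D_7 = 16.0450
TV_7 = 16.6676/(0.093−0.0388) = 307.5200
P₀ = Σ Dₜ/(1+r)ᵗ + TV_7/(1+r)^7 = 219.9163

$219.92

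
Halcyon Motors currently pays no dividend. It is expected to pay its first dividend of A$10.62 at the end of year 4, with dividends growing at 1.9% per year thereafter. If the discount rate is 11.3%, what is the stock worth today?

A$81.94

Deferred-dividend DDM. At t=3 the remaining stream is a growing perpetuity with first payment D_4 = 10.62.
V_3 = D_4/(r−g) = 10.62/(0.113−0.019) = 112.9787
P₀ = V_3/(1+r)^3 = 112.9787/(1+0.113)^3 = 81.9429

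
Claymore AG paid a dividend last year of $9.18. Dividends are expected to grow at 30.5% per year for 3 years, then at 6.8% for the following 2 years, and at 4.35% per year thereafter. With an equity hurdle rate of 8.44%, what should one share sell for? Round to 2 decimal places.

Three-stage DDM. Project D₁…D_5; terminal Gordon value at t=5 with g = 0.0435; discount at r = 0.0844.
D_1 = 11.9799
D_2 = 15.6338
D_3 = 20.4021
D_4 = 21.7894
D_5 = 23.2711
TV_5 = 24.2834/(0.0844−0.0435) = 593.7257
P₀ = Σ Dₜ/(1+r)ᵗ + TV_5/(1+r)^5 = 467.5667

$467.57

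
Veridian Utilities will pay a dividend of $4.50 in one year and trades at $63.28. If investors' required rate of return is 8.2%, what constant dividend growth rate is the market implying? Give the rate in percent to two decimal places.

From P₀ = D₁/(r − g), the implied growth is g = r − D₁/P₀.
g = 0.082 − 4.50/63.28 = 0.082 − 0.07111 = 0.01089

1.09%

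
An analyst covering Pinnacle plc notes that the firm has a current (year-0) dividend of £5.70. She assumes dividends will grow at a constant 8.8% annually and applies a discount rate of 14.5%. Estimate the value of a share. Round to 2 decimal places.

Gordon growth model: P₀ = D₁/(r − g). D₁ = 5.70 × (1 + 0.088) = 6.2016.
P₀ = 6.2016 / (0.145 − 0.088) = 6.2016 / 0.057 = 108.8000

£108.80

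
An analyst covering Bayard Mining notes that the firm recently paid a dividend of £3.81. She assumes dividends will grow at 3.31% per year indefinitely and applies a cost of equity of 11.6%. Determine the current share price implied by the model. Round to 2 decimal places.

£47.48

Gordon growth model: P₀ = D₁/(r − g). D₁ = 3.81 × (1 + 0.0331) = 3.9361.
P₀ = 3.9361 / (0.116 − 0.0331) = 3.9361 / 0.0829 = 47.4802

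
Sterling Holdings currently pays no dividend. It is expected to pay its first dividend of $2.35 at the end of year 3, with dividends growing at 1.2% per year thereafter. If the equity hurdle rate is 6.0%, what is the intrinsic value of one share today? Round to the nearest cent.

$43.57

Deferred-dividend DDM. At t=2 the remaining stream is a growing perpetuity with first payment D_3 = 2.35.
V_2 = D_3/(r−g) = 2.35/(0.06−0.012) = 48.9583
P₀ = V_2/(1+r)^2 = 48.9583/(1+0.06)^2 = 43.5727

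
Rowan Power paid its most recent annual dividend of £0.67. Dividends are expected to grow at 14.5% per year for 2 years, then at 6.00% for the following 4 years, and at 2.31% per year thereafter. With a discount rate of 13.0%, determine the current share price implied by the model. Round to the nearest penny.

Three-stage DDM. Project D₁…D_6; terminal Gordon value at t=6 with g = 0.0231; discount at r = 0.13.
D_1 = 0.7672
D_2 = 0.8784
D_3 = 0.9311
D_4 = 0.9870
D_5 = 1.0462
D_6 = 1.1089
TV_6 = 1.1346/(0.13−0.0231) = 10.6133
P₀ = Σ Dₜ/(1+r)ᵗ + TV_6/(1+r)^6 = 8.8156

£8.82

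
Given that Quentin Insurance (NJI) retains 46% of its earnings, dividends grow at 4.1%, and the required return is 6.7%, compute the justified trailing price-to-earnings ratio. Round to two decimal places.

21.62

Payout ratio b = 1 − 0.46 = 0.54.
Justified trailing P/E = b(1+g)/(r−g) = 0.54×(1+0.041)/(0.067−0.041) = 21.6208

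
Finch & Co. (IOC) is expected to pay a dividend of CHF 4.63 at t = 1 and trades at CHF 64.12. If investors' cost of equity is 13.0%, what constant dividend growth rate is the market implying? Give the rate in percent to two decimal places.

From P₀ = D₁/(r − g), the implied growth is g = r − D₁/P₀.
g = 0.13 − 4.63/64.12 = 0.13 − 0.07221 = 0.05779

5.78%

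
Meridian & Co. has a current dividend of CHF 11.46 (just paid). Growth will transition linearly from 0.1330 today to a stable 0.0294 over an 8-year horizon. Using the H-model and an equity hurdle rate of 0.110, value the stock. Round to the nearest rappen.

H-model: P₀ = D₀[(1+g_L) + H(g_S−g_L)]/(r−g_L), with H = 8/2 = 4.
P₀ = 11.46 × [(1+0.0294) + 4×(0.133−0.0294)] / (0.11−0.0294)
   = 11.46 × 1.4438 / 0.0806 = 205.2847

CHF 205.28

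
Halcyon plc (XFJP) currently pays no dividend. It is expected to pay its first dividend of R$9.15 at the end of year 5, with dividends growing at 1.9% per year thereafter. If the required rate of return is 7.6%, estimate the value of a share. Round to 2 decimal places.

R$119.76

Deferred-dividend DDM. At t=4 the remaining stream is a growing perpetuity with first payment D_5 = 9.15.
V_4 = D_5/(r−g) = 9.15/(0.076−0.019) = 160.5263
P₀ = V_4/(1+r)^4 = 160.5263/(1+0.076)^4 = 119.7560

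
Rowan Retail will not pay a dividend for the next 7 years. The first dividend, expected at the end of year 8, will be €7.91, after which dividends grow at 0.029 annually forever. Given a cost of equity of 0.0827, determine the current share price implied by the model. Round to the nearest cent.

€84.46

Deferred-dividend DDM. At t=7 the remaining stream is a growing perpetuity with first payment D_8 = 7.91.
V_7 = D_8/(r−g) = 7.91/(0.0827−0.029) = 147.2998
P₀ = V_7/(1+r)^7 = 147.2998/(1+0.0827)^7 = 84.4589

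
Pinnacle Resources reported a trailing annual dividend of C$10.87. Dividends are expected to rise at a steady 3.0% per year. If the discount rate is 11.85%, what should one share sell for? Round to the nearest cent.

Gordon growth model: P₀ = D₁/(r − g). D₁ = 10.87 × (1 + 0.03) = 11.1961.
P₀ = 11.1961 / (0.1185 − 0.03) = 11.1961 / 0.0885 = 126.5096

C$126.51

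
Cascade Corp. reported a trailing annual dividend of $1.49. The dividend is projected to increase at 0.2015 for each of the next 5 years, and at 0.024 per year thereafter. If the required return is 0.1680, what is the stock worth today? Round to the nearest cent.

Two-stage DDM. Project D₁…D_5 at 0.2015, terminal growth 0.024, discount at r = 0.168.
D_1 = 1.7902
D_2 = 2.1510
D_3 = 2.5844
D_4 = 3.1051
D_5 = 3.7308
Terminal value at t=5: TV = D_6/(r−g) = 3.8204/(0.168−0.024) = 26.5303
P₀ = 1.7902/(1+0.168)^1 + 2.1510/(1+0.168)^2 + 2.5844/(1+0.168)^3 + 3.1051/(1+0.168)^4 + 3.7308/(1+0.168)^5 + 26.5303/(1+0.168)^5 = 20.3208

$20.32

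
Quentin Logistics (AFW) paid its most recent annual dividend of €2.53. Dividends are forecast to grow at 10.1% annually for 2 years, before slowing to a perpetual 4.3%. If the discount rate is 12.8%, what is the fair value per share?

€34.46

Two-stage DDM. Project D₁…D_2 at 0.101, terminal growth 0.043, discount at r = 0.128.
D_1 = 2.7855
D_2 = 3.0669
Terminal value at t=2: TV = D_3/(r−g) = 3.1987/(0.128−0.043) = 37.6323
P₀ = 2.7855/(1+0.128)^1 + 3.0669/(1+0.128)^2 + 37.6323/(1+0.128)^2 = 34.4560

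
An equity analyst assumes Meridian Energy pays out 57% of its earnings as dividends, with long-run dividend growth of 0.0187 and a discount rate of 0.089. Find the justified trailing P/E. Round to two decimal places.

8.26

Justified trailing P/E = b(1+g)/(r−g) = 0.57×(1+0.0187)/(0.089−0.0187) = 8.2597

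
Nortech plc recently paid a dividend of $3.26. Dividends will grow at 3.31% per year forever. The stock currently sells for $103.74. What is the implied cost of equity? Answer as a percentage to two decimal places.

Rearranging the constant-growth DDM: r = D₁/P₀ + g.
D₁ = 3.26 × (1 + 0.0331) = 3.3679.
r = 3.3679 / 103.74 + 0.0331 = 0.03246 + 0.0331 = 0.06556

6.56%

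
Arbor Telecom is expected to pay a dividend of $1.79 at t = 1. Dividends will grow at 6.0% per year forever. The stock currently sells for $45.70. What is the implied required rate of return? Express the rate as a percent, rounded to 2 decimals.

Rearranging the constant-growth DDM: r = D₁/P₀ + g.
r = 1.7900 / 45.70 + 0.06 = 0.03917 + 0.06 = 0.09917

9.92%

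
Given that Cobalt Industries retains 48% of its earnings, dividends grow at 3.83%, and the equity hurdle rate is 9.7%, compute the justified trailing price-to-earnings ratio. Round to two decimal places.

Payout ratio b = 1 − 0.48 = 0.52.
Justified trailing P/E = b(1+g)/(r−g) = 0.52×(1+0.0383)/(0.097−0.0383) = 9.1979

9.20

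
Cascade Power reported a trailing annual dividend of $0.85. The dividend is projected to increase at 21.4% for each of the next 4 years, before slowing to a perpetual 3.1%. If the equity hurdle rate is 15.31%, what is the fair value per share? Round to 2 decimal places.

$12.69

Two-stage DDM. Project D₁…D_4 at 0.214, terminal growth 0.031, discount at r = 0.1531.
D_1 = 1.0319
D_2 = 1.2527
D_3 = 1.5208
D_4 = 1.8463
Terminal value at t=4: TV = D_5/(r−g) = 1.9035/(0.1531−0.031) = 15.5897
P₀ = 1.0319/(1+0.1531)^1 + 1.2527/(1+0.1531)^2 + 1.5208/(1+0.1531)^3 + 1.8463/(1+0.1531)^4 + 15.5897/(1+0.1531)^4 = 12.6912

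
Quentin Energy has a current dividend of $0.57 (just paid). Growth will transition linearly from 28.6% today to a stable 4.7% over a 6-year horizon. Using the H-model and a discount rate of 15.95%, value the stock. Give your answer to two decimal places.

$8.94

H-model: P₀ = D₀[(1+g_L) + H(g_S−g_L)]/(r−g_L), with H = 6/2 = 3.
P₀ = 0.57 × [(1+0.047) + 3×(0.286−0.047)] / (0.1595−0.047)
   = 0.57 × 1.7640 / 0.1125 = 8.9376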